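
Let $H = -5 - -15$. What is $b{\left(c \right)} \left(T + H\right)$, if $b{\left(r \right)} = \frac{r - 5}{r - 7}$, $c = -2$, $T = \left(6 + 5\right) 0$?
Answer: $\frac{70}{9} \approx 7.7778$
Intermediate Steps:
$H = 10$ ($H = -5 + 15 = 10$)
$T = 0$ ($T = 11 \cdot 0 = 0$)
$b{\left(r \right)} = \frac{-5 + r}{-7 + r}$
$b{\left(c \right)} \left(T + H\right) = \frac{-5 - 2}{-7 - 2} \left(0 + 10\right) = \frac{1}{-9} \left(-7\right) 10 = \left(- \frac{1}{9}\right) \left(-7\right) 10 = \frac{7}{9} \cdot 10 = \frac{70}{9}$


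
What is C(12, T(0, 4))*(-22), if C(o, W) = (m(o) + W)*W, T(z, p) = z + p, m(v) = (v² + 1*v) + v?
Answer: -15136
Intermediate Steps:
m(v) = v² + 2*v (m(v) = (v² + v) + v = (v + v²) + v = v² + 2*v)
T(z, p) = p + z
C(o, W) = W*(W + o*(2 + o)) (C(o, W) = (o*(2 + o) + W)*W = (W + o*(2 + o))*W = W*(W + o*(2 + o)))
C(12, T(0, 4))*(-22) = ((4 + 0)*((4 + 0) + 12*(2 + 12)))*(-22) = (4*(4 + 12*14))*(-22) = (4*(4 + 168))*(-22) = (4*172)*(-22) = 688*(-22) = -15136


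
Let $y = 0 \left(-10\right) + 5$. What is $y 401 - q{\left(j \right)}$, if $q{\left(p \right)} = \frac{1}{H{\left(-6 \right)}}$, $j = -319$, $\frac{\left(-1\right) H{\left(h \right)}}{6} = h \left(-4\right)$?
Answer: $\frac{288721}{144} \approx 2005.0$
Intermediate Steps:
$H{\left(h \right)} = 24 h$ ($H{\left(h \right)} = - 6 h \left(-4\right) = - 6 \left(- 4 h\right) = 24 h$)
$q{\left(p \right)} = - \frac{1}{144}$ ($q{\left(p \right)} = \frac{1}{24 \left(-6\right)} = \frac{1}{-144} = - \frac{1}{144}$)
$y = 5$ ($y = 0 + 5 = 5$)
$y 401 - q{\left(j \right)} = 5 \cdot 401 - - \frac{1}{144} = 2005 + \frac{1}{144} = \frac{288721}{144}$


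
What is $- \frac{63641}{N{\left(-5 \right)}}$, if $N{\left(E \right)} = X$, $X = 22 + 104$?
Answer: $- \frac{63641}{126} \approx -505.09$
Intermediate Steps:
$X = 126$
$N{\left(E \right)} = 126$
$- \frac{63641}{N{\left(-5 \right)}} = - \frac{63641}{126}$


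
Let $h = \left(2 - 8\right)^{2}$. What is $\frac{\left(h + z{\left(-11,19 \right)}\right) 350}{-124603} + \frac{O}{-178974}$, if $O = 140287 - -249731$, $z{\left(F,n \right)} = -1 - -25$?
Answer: $- \frac{8725977809}{3716782887} \approx -2.3477$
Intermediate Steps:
$h = 36$ ($h = \left(-6\right)^{2} = 36$)
$z{\left(F,n \right)} = 24$ ($z{\left(F,n \right)} = -1 + 25 = 24$)
$O = 390018$ ($O = 140287 + 249731 = 390018$)
$\frac{\left(h + z{\left(-11,19 \right)}\right) 350}{-124603} + \frac{O}{-178974} = \frac{\left(36 + 24\right) 350}{-124603} + \frac{390018}{-178974} = 60 \cdot 350 \left(- \frac{1}{124603}\right) + 390018 \left(- \frac{1}{178974}\right) = 21000 \left(- \frac{1}{124603}\right) - \frac{65003}{29829} = - \frac{21000}{124603} - \frac{65003}{29829} = - \frac{8725977809}{3716782887}$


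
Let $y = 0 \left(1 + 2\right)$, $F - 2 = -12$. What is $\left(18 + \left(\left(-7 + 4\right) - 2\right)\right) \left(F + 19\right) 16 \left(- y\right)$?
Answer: $0$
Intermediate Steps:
$F = -10$ ($F = 2 - 12 = -10$)
$y = 0$ ($y = 0 \cdot 3 = 0$)
$\left(18 + \left(\left(-7 + 4\right) - 2\right)\right) \left(F + 19\right) 16 \left(- y\right) = \left(18 + \left(\left(-7 + 4\right) - 2\right)\right) \left(-10 + 19\right) 16 \left(\left(-1\right) 0\right) = \left(18 - 5\right) 9 \cdot 16 \cdot 0 = 13 \cdot 9 \cdot 16 \cdot 0 = 117 \cdot 16 \cdot 0 = 1872 \cdot 0 = 0$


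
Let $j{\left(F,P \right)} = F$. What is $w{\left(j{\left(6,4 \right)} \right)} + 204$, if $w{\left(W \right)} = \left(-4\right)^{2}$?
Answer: $220$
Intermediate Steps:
$w{\left(W \right)} = 16$
$w{\left(j{\left(6,4 \right)} \right)} + 204 = 16 + 204 = 220$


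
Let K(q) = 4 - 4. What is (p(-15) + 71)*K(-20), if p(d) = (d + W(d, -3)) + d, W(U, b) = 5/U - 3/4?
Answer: 0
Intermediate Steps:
W(U, b) = -¾ + 5/U (W(U, b) = 5/U - 3*¼ = 5/U - ¾ = -¾ + 5/U)
K(q) = 0
p(d) = -¾ + 2*d + 5/d (p(d) = (d + (-¾ + 5/d)) + d = (-¾ + d + 5/d) + d = -¾ + 2*d + 5/d)
(p(-15) + 71)*K(-20) = ((-¾ + 2*(-15) + 5/(-15)) + 71)*0 = ((-¾ - 30 + 5*(-1/15)) + 71)*0 = ((-¾ - 30 - ⅓) + 71)*0 = (-373/12 + 71)*0 = (479/12)*0 = 0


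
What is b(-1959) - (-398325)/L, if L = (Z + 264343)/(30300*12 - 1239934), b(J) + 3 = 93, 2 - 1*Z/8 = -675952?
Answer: -13942210512/226879 ≈ -61452.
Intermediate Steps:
Z = 5407632 (Z = 16 - 8*(-675952) = 16 + 5407616 = 5407632)
b(J) = 90 (b(J) = -3 + 93 = 90)
L = -5671975/876334 (L = (5407632 + 264343)/(30300*12 - 1239934) = 5671975/(363600 - 1239934) = 5671975/(-876334) = 5671975*(-1/876334) = -5671975/876334 ≈ -6.4724)
b(-1959) - (-398325)/L = 90 - (-398325)/(-5671975/876334) = 90 - (-398325)*(-876334)/5671975 = 90 - 1*13962629622/226879 = 90 - 13962629622/226879 = -13942210512/226879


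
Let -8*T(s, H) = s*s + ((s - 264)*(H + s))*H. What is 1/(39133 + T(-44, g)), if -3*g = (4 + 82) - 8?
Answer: 1/108961 ≈ 9.1776e-6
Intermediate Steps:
g = -26 (g = -((4 + 82) - 8)/3 = -(86 - 8)/3 = -1/3*78 = -26)
T(s, H) = -s**2/8 - H*(-264 + s)*(H + s)/8 (T(s, H) = -(s*s + ((s - 264)*(H + s))*H)/8 = -(s**2 + ((-264 + s)*(H + s))*H)/8 = -(s**2 + H*(-264 + s)*(H + s))/8 = -s**2/8 - H*(-264 + s)*(H + s)/8)
1/(39133 + T(-44, g)) = 1/(39133 + (33*(-26)**2 - 1/8*(-44)**2 + 33*(-26)*(-44) - 1/8*(-26)*(-44)**2 - 1/8*(-44)*(-26)**2)) = 1/(39133 + (33*676 - 1/8*1936 + 37752 - 1/8*(-26)*1936 - 1/8*(-44)*676)) = 1/(39133 + (22308 - 242 + 37752 + 6292 + 3718)) = 1/(39133 + 69828) = 1/108961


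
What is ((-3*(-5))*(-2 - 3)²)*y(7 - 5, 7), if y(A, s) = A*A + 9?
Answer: 4875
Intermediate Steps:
y(A, s) = 9 + A² (y(A, s) = A² + 9 = 9 + A²)
((-3*(-5))*(-2 - 3)²)*y(7 - 5, 7) = ((-3*(-5))*(-2 - 3)²)*(9 + (7 - 5)²) = (15*(-5)²)*(9 + 2²) = (15*25)*(9 + 4) = 375*13 = 4875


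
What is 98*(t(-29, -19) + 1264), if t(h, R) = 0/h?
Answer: 123872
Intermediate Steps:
t(h, R) = 0
98*(t(-29, -19) + 1264) = 98*(0 + 1264) = 98*1264 = 123872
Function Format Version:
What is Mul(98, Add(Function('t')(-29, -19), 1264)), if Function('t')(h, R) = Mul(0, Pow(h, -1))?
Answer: 123872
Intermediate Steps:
Function('t')(h, R) = 0
Mul(98, Add(Function('t')(-29, -19), 1264)) = Mul(98, Add(0, 1264)) = Mul(98, 1264) = 123872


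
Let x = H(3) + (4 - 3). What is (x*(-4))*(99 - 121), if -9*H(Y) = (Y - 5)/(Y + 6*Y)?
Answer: 16808/189 ≈ 88.931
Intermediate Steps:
H(Y) = -(-5 + Y)/(63*Y) (H(Y) = -(Y - 5)/(9*(Y + 6*Y)) = -(-5 + Y)/(9*(7*Y)) = -(-5 + Y)*1/(7*Y)/9 = -(-5 + Y)/(63*Y))
x = 191/189 (x = (1/63)*(5 - 1*3)/3 + (4 - 3) = (1/63)*(⅓)*(5 - 3) + 1 = (1/63)*(⅓)*2 + 1 = 2/189 + 1 = 191/189 ≈ 1.0106)
(x*(-4))*(99 - 121) = ((191/189)*(-4))*(99 - 121) = -764/189*(-22) = 16808/189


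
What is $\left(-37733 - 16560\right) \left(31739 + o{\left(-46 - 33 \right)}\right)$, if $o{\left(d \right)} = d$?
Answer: $-1718916380$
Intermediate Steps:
$\left(-37733 - 16560\right) \left(31739 + o{\left(-46 - 33 \right)}\right) = \left(-37733 - 16560\right) \left(31739 - 79\right) = - 54293 \left(31739 - 79\right) = \left(-54293\right) 31660 = -1718916380$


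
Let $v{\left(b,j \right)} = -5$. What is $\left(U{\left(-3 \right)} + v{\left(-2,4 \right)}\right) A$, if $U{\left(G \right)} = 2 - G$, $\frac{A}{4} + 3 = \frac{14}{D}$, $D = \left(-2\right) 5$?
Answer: $0$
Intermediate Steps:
$D = -10$
$A = - \frac{88}{5}$ ($A = -12 + 4 \frac{14}{-10} = -12 + 4 \cdot 14 \left(- \frac{1}{10}\right) = -12 + 4 \left(- \frac{7}{5}\right) = -12 - \frac{28}{5} = - \frac{88}{5} \approx -17.6$)
$\left(U{\left(-3 \right)} + v{\left(-2,4 \right)}\right) A = \left(\left(2 - -3\right) - 5\right) \left(- \frac{88}{5}\right) = \left(\left(2 + 3\right) - 5\right) \left(- \frac{88}{5}\right) = \left(5 - 5\right) \left(- \frac{88}{5}\right) = 0 \left(- \frac{88}{5}\right) = 0$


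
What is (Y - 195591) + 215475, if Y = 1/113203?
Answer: 2250928453/113203 ≈ 19884.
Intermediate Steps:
Y = 1/113203 ≈ 8.8337e-6
(Y - 195591) + 215475 = (1/113203 - 195591) + 215475 = -22141487972/113203 + 215475 = 2250928453/113203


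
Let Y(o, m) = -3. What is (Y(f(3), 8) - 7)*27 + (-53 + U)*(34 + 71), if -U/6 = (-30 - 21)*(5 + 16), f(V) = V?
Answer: 668895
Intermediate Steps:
U = 6426 (U = -6*(-30 - 21)*(5 + 16) = -(-306)*21 = -6*(-1071) = 6426)
(Y(f(3), 8) - 7)*27 + (-53 + U)*(34 + 71) = (-3 - 7)*27 + (-53 + 6426)*(34 + 71) = -10*27 + 6373*105 = -270 + 669165 = 668895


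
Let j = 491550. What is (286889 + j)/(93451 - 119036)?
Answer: -778439/25585 ≈ -30.426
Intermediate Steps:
(286889 + j)/(93451 - 119036) = (286889 + 491550)/(93451 - 119036) = 778439/(-25585) = 778439*(-1/25585) = -778439/25585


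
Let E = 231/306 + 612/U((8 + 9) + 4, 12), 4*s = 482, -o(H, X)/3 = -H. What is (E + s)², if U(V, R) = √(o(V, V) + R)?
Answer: 1280776048/65025 + 49472*√3/5 ≈ 36834.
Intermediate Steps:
o(H, X) = 3*H (o(H, X) = -(-3)*H = 3*H)
s = 241/2 (s = (¼)*482 = 241/2 ≈ 120.50)
U(V, R) = √(R + 3*V) (U(V, R) = √(3*V + R) = √(R + 3*V))
E = 77/102 + 204*√3/5 (E = 231/306 + 612/(√(12 + 3*((8 + 9) + 4))) = 231*(1/306) + 612/(√(12 + 3*(17 + 4))) = 77/102 + 612/(√(12 + 3*21)) = 77/102 + 612/(√(12 + 63)) = 77/102 + 612/(√75) = 77/102 + 612/((5*√3)) = 77/102 + 612*(√3/15) = 77/102 + 204*√3/5 ≈ 71.423)
(E + s)² = ((77/102 + 204*√3/5) + 241/2)² = (6184/51 + 204*√3/5)²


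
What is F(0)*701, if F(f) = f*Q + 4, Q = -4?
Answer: 2804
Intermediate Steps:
F(f) = 4 - 4*f (F(f) = f*(-4) + 4 = -4*f + 4 = 4 - 4*f)
F(0)*701 = (4 - 4*0)*701 = (4 + 0)*701 = 4*701 = 2804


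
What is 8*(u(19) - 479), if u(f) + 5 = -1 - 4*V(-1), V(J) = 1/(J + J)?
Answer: -3864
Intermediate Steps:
V(J) = 1/(2*J)
u(f) = -4 (u(f) = -5 + (-1 - 2/(-1)) = -5 + (-1 - 2*(-1)) = -5 + (-1 - 4*(-½)) = -5 + (-1 + 2) = -5 + 1 = -4)
8*(u(19) - 479) = 8*(-4 - 479) = 8*(-483) = -3864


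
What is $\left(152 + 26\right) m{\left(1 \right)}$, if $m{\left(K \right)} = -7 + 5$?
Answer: $-356$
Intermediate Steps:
$m{\left(K \right)} = -2$
$\left(152 + 26\right) m{\left(1 \right)} = \left(152 + 26\right) \left(-2\right) = 178 \left(-2\right) = -356$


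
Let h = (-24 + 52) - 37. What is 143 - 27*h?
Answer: 386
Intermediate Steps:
h = -9 (h = 28 - 37 = -9)
143 - 27*h = 143 - 27*(-9) = 143 + 243 = 386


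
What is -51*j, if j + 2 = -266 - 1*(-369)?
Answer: -5151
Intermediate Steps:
j = 101 (j = -2 + (-266 - 1*(-369)) = -2 + (-266 + 369) = -2 + 103 = 101)
-51*j = -51*101 = -5151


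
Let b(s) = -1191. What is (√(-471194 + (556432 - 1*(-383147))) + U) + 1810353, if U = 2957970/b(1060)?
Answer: 717724151/397 + √468385 ≈ 1.8086e+6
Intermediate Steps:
U = -985990/397 (U = 2957970/(-1191) = 2957970*(-1/1191) = -985990/397 ≈ -2483.6)
(√(-471194 + (556432 - 1*(-383147))) + U) + 1810353 = (√(-471194 + (556432 - 1*(-383147))) - 985990/397) + 1810353 = (√(-471194 + (556432 + 383147)) - 985990/397) + 1810353 = (√(-471194 + 939579) - 985990/397) + 1810353 = (√468385 - 985990/397) + 1810353 = (-985990/397 + √468385) + 1810353 = 717724151/397 + √468385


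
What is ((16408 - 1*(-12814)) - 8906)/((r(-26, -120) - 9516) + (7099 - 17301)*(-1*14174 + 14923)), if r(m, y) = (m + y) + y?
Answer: -1693/637590 ≈ -0.0026553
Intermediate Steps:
r(m, y) = m + 2*y
((16408 - 1*(-12814)) - 8906)/((r(-26, -120) - 9516) + (7099 - 17301)*(-1*14174 + 14923)) = ((16408 - 1*(-12814)) - 8906)/(((-26 + 2*(-120)) - 9516) + (7099 - 17301)*(-1*14174 + 14923)) = ((16408 + 12814) - 8906)/(((-26 - 240) - 9516) - 10202*(-14174 + 14923)) = (29222 - 8906)/((-266 - 9516) - 10202*749) = 20316/(-9782 - 7641298) = 20316/(-7651080) = 20316*(-1/7651080) = -1693/637590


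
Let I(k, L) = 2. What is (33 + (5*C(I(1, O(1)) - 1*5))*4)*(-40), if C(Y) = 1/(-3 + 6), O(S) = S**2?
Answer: -4760/3 ≈ -1586.7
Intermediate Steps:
C(Y) = 1/3
(33 + (5*C(I(1, O(1)) - 1*5))*4)*(-40) = (33 + (5*(1/3))*4)*(-40) = (33 + (5/3)*4)*(-40) = (33 + 20/3)*(-40) = (119/3)*(-40) = -4760/3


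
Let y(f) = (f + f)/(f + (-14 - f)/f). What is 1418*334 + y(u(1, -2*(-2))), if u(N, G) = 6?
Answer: 947233/2 ≈ 4.7362e+5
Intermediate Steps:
y(f) = 2*f/(f + (-14 - f)/f) (y(f) = (2*f)/(f + (-14 - f)/f) = 2*f/(f + (-14 - f)/f))
1418*334 + y(u(1, -2*(-2))) = 1418*334 + 2*6²/(-14 + 6² - 1*6) = 473612 + 2*36/(-14 + 36 - 6) = 473612 + 2*36/16 = 473612 + 2*36*(1/16) = 473612 + 9/2 = 947233/2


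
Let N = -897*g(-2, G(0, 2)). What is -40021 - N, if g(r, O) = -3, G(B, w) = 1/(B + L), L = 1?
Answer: -42712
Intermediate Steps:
G(B, w) = 1/(1 + B) (G(B, w) = 1/(B + 1) = 1/(1 + B))
N = 2691 (N = -897*(-3) = 2691)
-40021 - N = -40021 - 1*2691 = -40021 - 2691 = -42712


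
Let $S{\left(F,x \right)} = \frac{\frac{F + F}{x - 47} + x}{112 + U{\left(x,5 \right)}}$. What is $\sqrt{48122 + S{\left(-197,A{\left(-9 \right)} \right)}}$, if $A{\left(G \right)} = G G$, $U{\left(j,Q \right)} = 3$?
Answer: $\frac{\sqrt{7357031758}}{391} \approx 219.37$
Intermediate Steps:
$A{\left(G \right)} = G^{2}$
$S{\left(F,x \right)} = \frac{x}{115} + \frac{2 F}{115 \left(-47 + x\right)}$ ($S{\left(F,x \right)} = \frac{\frac{F + F}{x - 47} + x}{112 + 3} = \frac{\frac{2 F}{-47 + x} + x}{115} = \left(\frac{2 F}{-47 + x} + x\right) \frac{1}{115} = \left(x + \frac{2 F}{-47 + x}\right) \frac{1}{115} = \frac{x}{115} + \frac{2 F}{115 \left(-47 + x\right)}$)
$\sqrt{48122 + S{\left(-197,A{\left(-9 \right)} \right)}} = \sqrt{48122 + \frac{\left(\left(-9\right)^{2}\right)^{2} - 47 \left(-9\right)^{2} + 2 \left(-197\right)}{115 \left(-47 + \left(-9\right)^{2}\right)}} = \sqrt{48122 + \frac{81^{2} - 3807 - 394}{115 \left(-47 + 81\right)}} = \sqrt{48122 + \frac{6561 - 3807 - 394}{115 \cdot 34}} = \sqrt{48122 + \frac{1}{115} \cdot \frac{1}{34} \cdot 2360} = \sqrt{48122 + \frac{236}{391}} = \sqrt{\frac{18815938}{391}} = \frac{\sqrt{7357031758}}{391}$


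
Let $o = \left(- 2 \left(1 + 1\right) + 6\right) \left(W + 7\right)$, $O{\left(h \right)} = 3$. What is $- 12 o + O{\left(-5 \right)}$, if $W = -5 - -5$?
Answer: $-165$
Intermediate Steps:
$W = 0$ ($W = -5 + 5 = 0$)
$o = 14$ ($o = \left(- 2 \left(1 + 1\right) + 6\right) \left(0 + 7\right) = \left(\left(-2\right) 2 + 6\right) 7 = \left(-4 + 6\right) 7 = 2 \cdot 7 = 14$)
$- 12 o + O{\left(-5 \right)} = \left(-12\right) 14 + 3 = -168 + 3 = -165$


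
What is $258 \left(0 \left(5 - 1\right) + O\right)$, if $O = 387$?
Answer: $99846$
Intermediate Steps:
$258 \left(0 \left(5 - 1\right) + O\right) = 258 \left(0 \left(5 - 1\right) + 387\right) = 258 \left(0 \cdot 4 + 387\right) = 258 \left(0 + 387\right) = 258 \cdot 387 = 99846$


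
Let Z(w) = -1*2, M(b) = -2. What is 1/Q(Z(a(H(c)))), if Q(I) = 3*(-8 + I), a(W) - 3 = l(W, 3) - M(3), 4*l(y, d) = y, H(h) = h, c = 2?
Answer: -1/30 ≈ -0.033333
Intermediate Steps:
l(y, d) = y/4
a(W) = 5 + W/4 (a(W) = 3 + (W/4 - 1*(-2)) = 3 + (W/4 + 2) = 3 + (2 + W/4) = 5 + W/4)
Z(w) = -2
Q(I) = -24 + 3*I
1/Q(Z(a(H(c)))) = 1/(-24 + 3*(-2)) = 1/(-24 - 6) = 1/(-30) = -1/30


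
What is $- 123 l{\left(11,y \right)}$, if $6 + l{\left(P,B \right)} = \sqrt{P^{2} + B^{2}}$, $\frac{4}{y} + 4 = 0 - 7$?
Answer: $738 - \frac{123 \sqrt{14657}}{11} \approx -615.74$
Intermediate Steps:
$y = - \frac{4}{11}$ ($y = \frac{4}{-4 + \left(0 - 7\right)} = \frac{4}{-4 - 7} = \frac{4}{-11} = 4 \left(- \frac{1}{11}\right) = - \frac{4}{11} \approx -0.36364$)
$l{\left(P,B \right)} = -6 + \sqrt{B^{2} + P^{2}}$ ($l{\left(P,B \right)} = -6 + \sqrt{P^{2} + B^{2}} = -6 + \sqrt{B^{2} + P^{2}}$)
$- 123 l{\left(11,y \right)} = - 123 \left(-6 + \sqrt{\left(- \frac{4}{11}\right)^{2} + 11^{2}}\right) = - 123 \left(-6 + \sqrt{\frac{16}{121} + 121}\right) = - 123 \left(-6 + \sqrt{\frac{14657}{121}}\right) = - 123 \left(-6 + \frac{\sqrt{14657}}{11}\right) = 738 - \frac{123 \sqrt{14657}}{11}$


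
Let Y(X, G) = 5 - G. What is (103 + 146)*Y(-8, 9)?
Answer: -996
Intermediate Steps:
(103 + 146)*Y(-8, 9) = (103 + 146)*(5 - 1*9) = 249*(5 - 9) = 249*(-4) = -996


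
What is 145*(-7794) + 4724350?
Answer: 3594220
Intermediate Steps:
145*(-7794) + 4724350 = -1130130 + 4724350 = 3594220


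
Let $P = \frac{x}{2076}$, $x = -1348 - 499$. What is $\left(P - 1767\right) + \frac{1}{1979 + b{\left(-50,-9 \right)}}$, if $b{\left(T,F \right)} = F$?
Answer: $- \frac{3615085877}{2044860} \approx -1767.9$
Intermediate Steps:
$x = -1847$
$P = - \frac{1847}{2076} \approx -0.88969$
$\left(P - 1767\right) + \frac{1}{1979 + b{\left(-50,-9 \right)}} = \left(- \frac{1847}{2076} - 1767\right) + \frac{1}{1979 - 9} = - \frac{3670139}{2076} + \frac{1}{1970} = - \frac{3615085877}{2044860}$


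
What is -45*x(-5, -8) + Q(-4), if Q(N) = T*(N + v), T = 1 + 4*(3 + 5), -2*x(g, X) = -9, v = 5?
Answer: -339/2 ≈ -169.50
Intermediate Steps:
x(g, X) = 9/2 (x(g, X) = -½*(-9) = 9/2)
T = 33 (T = 1 + 4*8 = 1 + 32 = 33)
Q(N) = 165 + 33*N (Q(N) = 33*(N + 5) = 33*(5 + N) = 165 + 33*N)
-45*x(-5, -8) + Q(-4) = -45*9/2 + (165 + 33*(-4)) = -405/2 + (165 - 132) = -405/2 + 33 = -339/2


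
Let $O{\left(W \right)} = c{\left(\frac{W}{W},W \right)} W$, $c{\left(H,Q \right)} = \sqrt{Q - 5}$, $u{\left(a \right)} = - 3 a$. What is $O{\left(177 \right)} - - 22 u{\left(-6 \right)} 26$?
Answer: $10296 + 354 \sqrt{43} \approx 12617.0$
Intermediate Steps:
$c{\left(H,Q \right)} = \sqrt{-5 + Q}$
$O{\left(W \right)} = W \sqrt{-5 + W}$ ($O{\left(W \right)} = \sqrt{-5 + W} W = W \sqrt{-5 + W}$)
$O{\left(177 \right)} - - 22 u{\left(-6 \right)} 26 = 177 \sqrt{-5 + 177} - - 22 \left(\left(-3\right) \left(-6\right)\right) 26 = 177 \sqrt{172} - \left(-22\right) 18 \cdot 26 = 177 \cdot 2 \sqrt{43} - \left(-396\right) 26 = 354 \sqrt{43} - -10296 = 354 \sqrt{43} + 10296 = 10296 + 354 \sqrt{43}$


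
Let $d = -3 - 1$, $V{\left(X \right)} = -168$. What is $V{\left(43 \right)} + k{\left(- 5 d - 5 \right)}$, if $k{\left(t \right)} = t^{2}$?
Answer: $57$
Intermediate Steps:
$d = -4$
$V{\left(43 \right)} + k{\left(- 5 d - 5 \right)} = -168 + \left(\left(-5\right) \left(-4\right) - 5\right)^{2} = -168 + \left(20 - 5\right)^{2} = -168 + 15^{2} = -168 + 225 = 57$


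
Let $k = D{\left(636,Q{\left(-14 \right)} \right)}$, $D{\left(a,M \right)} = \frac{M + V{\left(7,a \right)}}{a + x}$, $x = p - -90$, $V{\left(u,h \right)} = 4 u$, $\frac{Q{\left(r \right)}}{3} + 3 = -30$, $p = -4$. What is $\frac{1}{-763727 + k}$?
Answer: $- \frac{722}{551410965} \approx -1.3094 \cdot 10^{-6}$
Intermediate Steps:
$Q{\left(r \right)} = -99$ ($Q{\left(r \right)} = -9 + 3 \left(-30\right) = -9 - 90 = -99$)
$x = 86$ ($x = -4 - -90 = -4 + 90 = 86$)
$D{\left(a,M \right)} = \frac{28 + M}{86 + a}$ ($D{\left(a,M \right)} = \frac{M + 4 \cdot 7}{a + 86} = \frac{M + 28}{86 + a} = \frac{28 + M}{86 + a}$)
$k = - \frac{71}{722}$ ($k = \frac{28 - 99}{86 + 636} = \frac{1}{722} \left(-71\right) = - \frac{71}{722} \approx -0.098338$)
$\frac{1}{-763727 + k} = \frac{1}{-763727 - \frac{71}{722}} = \frac{1}{- \frac{551410965}{722}} = - \frac{722}{551410965}$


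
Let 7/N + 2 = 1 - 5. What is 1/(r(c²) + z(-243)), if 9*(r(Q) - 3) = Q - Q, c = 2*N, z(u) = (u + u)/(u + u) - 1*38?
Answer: -1/34 ≈ -0.029412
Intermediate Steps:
N = -7/6 (N = 7/(-2 + (1 - 5)) = 7/(-2 - 4) = 7/(-6) = 7*(-⅙) = -7/6 ≈ -1.1667)
z(u) = -37 (z(u) = (2*u)/((2*u)) - 38 = (2*u)*(1/(2*u)) - 38 = 1 - 38 = -37)
c = -7/3 (c = 2*(-7/6) = -7/3 ≈ -2.3333)
r(Q) = 3 (r(Q) = 3 + (Q - Q)/9 = 3 + (⅑)*0 = 3 + 0 = 3)
1/(r(c²) + z(-243)) = 1/(3 - 37) = 1/(-34) = -1/34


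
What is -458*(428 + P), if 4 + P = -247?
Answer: -81066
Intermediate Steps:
P = -251 (P = -4 - 247 = -251)
-458*(428 + P) = -458*(428 - 251) = -458*177 = -81066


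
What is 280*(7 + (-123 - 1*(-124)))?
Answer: 2240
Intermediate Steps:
280*(7 + (-123 - 1*(-124))) = 280*(7 + (-123 + 124)) = 280*(7 + 1) = 280*8 = 2240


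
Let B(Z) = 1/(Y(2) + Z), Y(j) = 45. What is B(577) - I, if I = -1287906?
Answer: 801077533/622 ≈ 1.2879e+6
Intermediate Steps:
B(Z) = 1/(45 + Z)
B(577) - I = 1/(45 + 577) - 1*(-1287906) = 1/622 + 1287906 = 801077533/622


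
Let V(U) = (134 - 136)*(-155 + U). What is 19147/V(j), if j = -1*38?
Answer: 19147/386 ≈ 49.604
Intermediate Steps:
j = -38
V(U) = 310 - 2*U (V(U) = -2*(-155 + U) = 310 - 2*U)
19147/V(j) = 19147/(310 - 2*(-38)) = 19147/(310 + 76) = 19147/386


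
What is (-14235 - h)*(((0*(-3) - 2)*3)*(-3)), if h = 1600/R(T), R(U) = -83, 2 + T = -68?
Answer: -21238290/83 ≈ -2.5588e+5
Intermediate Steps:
T = -70 (T = -2 - 68 = -70)
h = -1600/83 (h = 1600/(-83) = 1600*(-1/83) = -1600/83 ≈ -19.277)
(-14235 - h)*(((0*(-3) - 2)*3)*(-3)) = (-14235 - 1*(-1600/83))*(((0*(-3) - 2)*3)*(-3)) = (-14235 + 1600/83)*(((0 - 2)*3)*(-3)) = -1179905*(-2*3)*(-3)/83 = -(-7079430)*(-3)/83 = -1179905/83*18 = -21238290/83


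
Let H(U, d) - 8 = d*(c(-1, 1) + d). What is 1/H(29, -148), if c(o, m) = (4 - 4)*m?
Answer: 1/21912 ≈ 4.5637e-5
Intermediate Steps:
c(o, m) = 0 (c(o, m) = 0*m = 0)
H(U, d) = 8 + d**2 (H(U, d) = 8 + d*(0 + d) = 8 + d*d = 8 + d**2)
1/H(29, -148) = 1/(8 + (-148)**2) = 1/(8 + 21904) = 1/21912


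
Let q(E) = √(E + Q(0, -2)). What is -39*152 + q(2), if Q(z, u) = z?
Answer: -5928 + √2 ≈ -5926.6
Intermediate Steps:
q(E) = √E (q(E) = √(E + 0) = √E)
-39*152 + q(2) = -39*152 + √2 = -5928 + √2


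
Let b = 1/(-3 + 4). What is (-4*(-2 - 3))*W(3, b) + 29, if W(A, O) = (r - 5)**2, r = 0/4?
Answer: 529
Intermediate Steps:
b = 1 (b = 1/1 = 1)
r = 0 (r = 0*(1/4) = 0)
W(A, O) = 25 (W(A, O) = (0 - 5)**2 = (-5)**2 = 25)
(-4*(-2 - 3))*W(3, b) + 29 = -4*(-2 - 3)*25 + 29 = -4*(-5)*25 + 29 = 20*25 + 29 = 500 + 29 = 529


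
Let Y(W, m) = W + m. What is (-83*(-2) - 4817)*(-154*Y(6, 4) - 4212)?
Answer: 26752552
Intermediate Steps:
(-83*(-2) - 4817)*(-154*Y(6, 4) - 4212) = (-83*(-2) - 4817)*(-154*(6 + 4) - 4212) = (166 - 4817)*(-154*10 - 4212) = -4651*(-1540 - 4212) = -4651*(-5752) = 26752552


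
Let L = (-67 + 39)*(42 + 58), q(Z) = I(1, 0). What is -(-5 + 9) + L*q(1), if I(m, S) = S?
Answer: -4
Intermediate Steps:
q(Z) = 0
L = -2800 (L = -28*100 = -2800)
-(-5 + 9) + L*q(1) = -(-5 + 9) - 2800*0 = -1*4 + 0 = -4 + 0 = -4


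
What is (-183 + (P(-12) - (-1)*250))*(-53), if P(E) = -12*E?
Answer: -11183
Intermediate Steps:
(-183 + (P(-12) - (-1)*250))*(-53) = (-183 + (-12*(-12) - (-1)*250))*(-53) = (-183 + (144 - 1*(-250)))*(-53) = (-183 + (144 + 250))*(-53) = (-183 + 394)*(-53) = 211*(-53) = -11183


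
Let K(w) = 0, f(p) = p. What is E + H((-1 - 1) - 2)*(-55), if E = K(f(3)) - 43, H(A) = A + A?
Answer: 397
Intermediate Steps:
H(A) = 2*A
E = -43 (E = 0 - 43 = -43)
E + H((-1 - 1) - 2)*(-55) = -43 + (2*((-1 - 1) - 2))*(-55) = -43 + (2*(-2 - 2))*(-55) = -43 + (2*(-4))*(-55) = -43 - 8*(-55) = -43 + 440 = 397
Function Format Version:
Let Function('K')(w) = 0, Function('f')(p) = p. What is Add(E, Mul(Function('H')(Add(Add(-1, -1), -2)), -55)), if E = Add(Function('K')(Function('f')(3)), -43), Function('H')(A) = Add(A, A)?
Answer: 397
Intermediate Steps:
Function('H')(A) = Mul(2, A)
E = -43 (E = Add(0, -43) = -43)
Add(E, Mul(Function('H')(Add(Add(-1, -1), -2)), -55)) = Add(-43, Mul(Mul(2, Add(Add(-1, -1), -2)), -55)) = Add(-43, Mul(Mul(2, Add(-2, -2)), -55)) = Add(-43, Mul(Mul(2, -4), -55)) = Add(-43, Mul(-8, -55)) = Add(-43, 440) = 397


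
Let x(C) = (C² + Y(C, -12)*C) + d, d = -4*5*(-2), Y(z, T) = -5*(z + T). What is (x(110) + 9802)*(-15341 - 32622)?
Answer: 1532801554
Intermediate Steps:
Y(z, T) = -5*T - 5*z (Y(z, T) = -5*(T + z) = -5*T - 5*z)
d = 40 (d = -20*(-2) = 40)
x(C) = 40 + C² + C*(60 - 5*C) (x(C) = (C² + (-5*(-12) - 5*C)*C) + 40 = (C² + (60 - 5*C)*C) + 40 = (C² + C*(60 - 5*C)) + 40 = 40 + C² + C*(60 - 5*C))
(x(110) + 9802)*(-15341 - 32622) = ((40 - 4*110² + 60*110) + 9802)*(-15341 - 32622) = ((40 - 4*12100 + 6600) + 9802)*(-47963) = ((40 - 48400 + 6600) + 9802)*(-47963) = (-41760 + 9802)*(-47963) = -31958*(-47963) = 1532801554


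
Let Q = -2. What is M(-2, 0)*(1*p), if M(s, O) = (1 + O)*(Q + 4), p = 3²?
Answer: 18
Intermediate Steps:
p = 9
M(s, O) = 2 + 2*O (M(s, O) = (1 + O)*(-2 + 4) = (1 + O)*2 = 2 + 2*O)
M(-2, 0)*(1*p) = (2 + 2*0)*(1*9) = (2 + 0)*9 = 2*9 = 18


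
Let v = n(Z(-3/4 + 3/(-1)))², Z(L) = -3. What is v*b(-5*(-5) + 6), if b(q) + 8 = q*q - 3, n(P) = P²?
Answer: 76950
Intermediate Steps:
b(q) = -11 + q² (b(q) = -8 + (q*q - 3) = -8 + (q² - 3) = -8 + (-3 + q²) = -11 + q²)
v = 81 (v = ((-3)²)² = 9² = 81)
v*b(-5*(-5) + 6) = 81*(-11 + (-5*(-5) + 6)²) = 81*(-11 + (25 + 6)²) = 81*(-11 + 31²) = 81*(-11 + 961) = 81*950 = 76950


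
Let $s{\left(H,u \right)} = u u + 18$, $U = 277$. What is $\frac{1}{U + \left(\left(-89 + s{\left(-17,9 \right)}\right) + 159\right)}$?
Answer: $\frac{1}{446} \approx 0.0022422$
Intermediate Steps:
$s{\left(H,u \right)} = 18 + u^{2}$ ($s{\left(H,u \right)} = u^{2} + 18 = 18 + u^{2}$)
$\frac{1}{U + \left(\left(-89 + s{\left(-17,9 \right)}\right) + 159\right)} = \frac{1}{277 + \left(\left(-89 + \left(18 + 9^{2}\right)\right) + 159\right)} = \frac{1}{277 + \left(\left(-89 + \left(18 + 81\right)\right) + 159\right)} = \frac{1}{277 + \left(\left(-89 + 99\right) + 159\right)} = \frac{1}{277 + \left(10 + 159\right)} = \frac{1}{277 + 169} = \frac{1}{446}$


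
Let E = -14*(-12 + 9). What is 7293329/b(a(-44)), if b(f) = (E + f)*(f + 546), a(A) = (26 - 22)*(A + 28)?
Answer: -7293329/10604 ≈ -687.79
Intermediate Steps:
E = 42 (E = -14*(-3) = 42)
a(A) = 112 + 4*A (a(A) = 4*(28 + A) = 112 + 4*A)
b(f) = (42 + f)*(546 + f) (b(f) = (42 + f)*(f + 546) = (42 + f)*(546 + f))
7293329/b(a(-44)) = 7293329/(22932 + (112 + 4*(-44))² + 588*(112 + 4*(-44))) = 7293329/(22932 + (112 - 176)² + 588*(112 - 176)) = 7293329/(22932 + (-64)² + 588*(-64)) = 7293329/(22932 + 4096 - 37632) = 7293329/(-10604) = 7293329*(-1/10604) = -7293329/10604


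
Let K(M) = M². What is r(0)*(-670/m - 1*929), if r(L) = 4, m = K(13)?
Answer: -630684/169 ≈ -3731.9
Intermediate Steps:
m = 169 (m = 13² = 169)
r(0)*(-670/m - 1*929) = 4*(-670/169 - 1*929) = 4*(-670*1/169 - 929) = 4*(-670/169 - 929) = 4*(-157671/169) = -630684/169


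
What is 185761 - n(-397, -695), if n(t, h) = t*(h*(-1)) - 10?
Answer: 461686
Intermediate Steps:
n(t, h) = -10 - h*t (n(t, h) = t*(-h) - 10 = -h*t - 10 = -10 - h*t)
185761 - n(-397, -695) = 185761 - (-10 - 1*(-695)*(-397)) = 185761 - (-10 - 275915) = 185761 - 1*(-275925) = 185761 + 275925 = 461686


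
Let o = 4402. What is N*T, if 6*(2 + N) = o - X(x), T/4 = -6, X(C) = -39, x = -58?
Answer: -17716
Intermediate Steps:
T = -24 (T = 4*(-6) = -24)
N = 4429/6 (N = -2 + (4402 - 1*(-39))/6 = -2 + (4402 + 39)/6 = -2 + (1/6)*4441 = -2 + 4441/6 = 4429/6 ≈ 738.17)
N*T = (4429/6)*(-24) = -17716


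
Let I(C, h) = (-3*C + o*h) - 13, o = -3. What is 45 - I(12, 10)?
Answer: 124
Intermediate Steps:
I(C, h) = -13 - 3*C - 3*h (I(C, h) = (-3*C - 3*h) - 13 = -13 - 3*C - 3*h)
45 - I(12, 10) = 45 - (-13 - 3*12 - 3*10) = 45 - (-13 - 36 - 30) = 45 - 1*(-79) = 45 + 79 = 124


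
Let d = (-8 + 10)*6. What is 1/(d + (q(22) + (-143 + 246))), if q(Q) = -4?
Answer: 1/111 ≈ 0.0090090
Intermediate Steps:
d = 12 (d = 2*6 = 12)
1/(d + (q(22) + (-143 + 246))) = 1/(12 + (-4 + (-143 + 246))) = 1/(12 + (-4 + 103)) = 1/(12 + 99) = 1/111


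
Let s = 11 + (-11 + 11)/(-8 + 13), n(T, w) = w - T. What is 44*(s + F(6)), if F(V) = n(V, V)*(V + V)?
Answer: 484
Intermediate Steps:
s = 11 (s = 11 + 0/5 = 11 + 0*(⅕) = 11 + 0 = 11)
F(V) = 0 (F(V) = (V - V)*(V + V) = 0*(2*V) = 0)
44*(s + F(6)) = 44*(11 + 0) = 44*11 = 484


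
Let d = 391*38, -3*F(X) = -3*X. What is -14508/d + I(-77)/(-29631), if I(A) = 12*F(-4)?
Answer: -4207582/4316249 ≈ -0.97482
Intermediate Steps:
F(X) = X (F(X) = -(-1)*X = X)
d = 14858
I(A) = -48 (I(A) = 12*(-4) = -48)
-14508/d + I(-77)/(-29631) = -14508/14858 - 48/(-29631) = -14508*1/14858 - 48*(-1/29631) = -7254/7429 + 16/9877 = -4207582/4316249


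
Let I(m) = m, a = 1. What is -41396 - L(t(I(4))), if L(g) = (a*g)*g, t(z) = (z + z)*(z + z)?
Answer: -45492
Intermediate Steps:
t(z) = 4*z² (t(z) = (2*z)*(2*z) = 4*z²)
L(g) = g² (L(g) = (1*g)*g = g*g = g²)
-41396 - L(t(I(4))) = -41396 - (4*4²)² = -41396 - (4*16)² = -41396 - 1*64² = -41396 - 1*4096 = -41396 - 4096 = -45492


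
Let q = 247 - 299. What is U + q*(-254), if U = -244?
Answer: 12964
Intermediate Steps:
q = -52
U + q*(-254) = -244 - 52*(-254) = -244 + 13208 = 12964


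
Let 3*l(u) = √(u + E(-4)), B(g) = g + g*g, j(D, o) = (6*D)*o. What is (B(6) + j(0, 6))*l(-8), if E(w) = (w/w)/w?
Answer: 7*I*√33 ≈ 40.212*I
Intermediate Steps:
j(D, o) = 6*D*o
B(g) = g + g²
E(w) = 1/w
l(u) = √(-¼ + u)/3 (l(u) = √(u + 1/(-4))/3 = √(u - ¼)/3 = √(-¼ + u)/3)
(B(6) + j(0, 6))*l(-8) = (6*(1 + 6) + 6*0*6)*(√(-1 + 4*(-8))/6) = (6*7 + 0)*(√(-1 - 32)/6) = (42 + 0)*(√(-33)/6) = 42*((I*√33)/6) = 42*(I*√33/6) = 7*I*√33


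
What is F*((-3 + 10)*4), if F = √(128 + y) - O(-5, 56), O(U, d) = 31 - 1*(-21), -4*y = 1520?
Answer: -1456 + 168*I*√7 ≈ -1456.0 + 444.49*I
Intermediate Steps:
y = -380 (y = -¼*1520 = -380)
O(U, d) = 52 (O(U, d) = 31 + 21 = 52)
F = -52 + 6*I*√7 (F = √(128 - 380) - 1*52 = √(-252) - 52 = 6*I*√7 - 52 = -52 + 6*I*√7 ≈ -52.0 + 15.875*I)
F*((-3 + 10)*4) = (-52 + 6*I*√7)*((-3 + 10)*4) = (-52 + 6*I*√7)*(7*4) = (-52 + 6*I*√7)*28 = -1456 + 168*I*√7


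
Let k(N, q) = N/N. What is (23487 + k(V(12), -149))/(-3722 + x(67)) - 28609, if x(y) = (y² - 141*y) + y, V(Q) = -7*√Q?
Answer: -246432805/8613 ≈ -28612.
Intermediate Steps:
k(N, q) = 1
x(y) = y² - 140*y
(23487 + k(V(12), -149))/(-3722 + x(67)) - 28609 = (23487 + 1)/(-3722 + 67*(-140 + 67)) - 28609 = 23488/(-3722 + 67*(-73)) - 28609 = 23488/(-3722 - 4891) - 28609 = 23488/(-8613) - 28609 = 23488*(-1/8613) - 28609 = -23488/8613 - 28609 = -246432805/8613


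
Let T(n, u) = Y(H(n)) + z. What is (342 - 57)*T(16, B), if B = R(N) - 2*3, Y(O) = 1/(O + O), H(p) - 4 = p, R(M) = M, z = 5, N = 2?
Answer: 11457/8 ≈ 1432.1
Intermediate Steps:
H(p) = 4 + p
Y(O) = 1/(2*O)
B = -4 (B = 2 - 2*3 = 2 - 6 = -4)
T(n, u) = 5 + 1/(2*(4 + n)) (T(n, u) = 1/(2*(4 + n)) + 5 = 5 + 1/(2*(4 + n)))
(342 - 57)*T(16, B) = (342 - 57)*((41 + 10*16)/(2*(4 + 16))) = 285*((½)*(41 + 160)/20) = 285*((½)*(1/20)*201) = 285*(201/40) = 11457/8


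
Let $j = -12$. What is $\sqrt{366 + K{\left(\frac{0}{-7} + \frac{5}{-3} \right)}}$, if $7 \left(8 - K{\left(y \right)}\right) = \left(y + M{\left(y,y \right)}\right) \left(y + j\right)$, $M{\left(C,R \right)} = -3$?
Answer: $\frac{2 \sqrt{821}}{3} \approx 19.102$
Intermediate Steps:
$K{\left(y \right)} = 8 - \frac{\left(-12 + y\right) \left(-3 + y\right)}{7}$ ($K{\left(y \right)} = 8 - \frac{\left(y - 3\right) \left(y - 12\right)}{7} = 8 - \frac{\left(-3 + y\right) \left(-12 + y\right)}{7} = 8 - \frac{\left(-12 + y\right) \left(-3 + y\right)}{7}$)
$\sqrt{366 + K{\left(\frac{0}{-7} + \frac{5}{-3} \right)}} = \sqrt{366 + \left(\frac{20}{7} - \frac{\left(\frac{0}{-7} + \frac{5}{-3}\right)^{2}}{7} + \frac{15 \left(\frac{0}{-7} + \frac{5}{-3}\right)}{7}\right)} = \sqrt{366 + \left(\frac{20}{7} - \frac{\left(0 \left(- \frac{1}{7}\right) + 5 \left(- \frac{1}{3}\right)\right)^{2}}{7} + \frac{15 \left(0 \left(- \frac{1}{7}\right) + 5 \left(- \frac{1}{3}\right)\right)}{7}\right)} = \sqrt{366 + \left(\frac{20}{7} - \frac{\left(0 - \frac{5}{3}\right)^{2}}{7} + \frac{15 \left(0 - \frac{5}{3}\right)}{7}\right)} = \sqrt{366 + \left(\frac{20}{7} - \frac{\left(- \frac{5}{3}\right)^{2}}{7} + \frac{15}{7} \left(- \frac{5}{3}\right)\right)} = \sqrt{366 - \frac{10}{9}} = \sqrt{\frac{3284}{9}} = \frac{2 \sqrt{821}}{3}$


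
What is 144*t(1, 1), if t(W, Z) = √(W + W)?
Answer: 144*√2 ≈ 203.65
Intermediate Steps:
t(W, Z) = √2*√W (t(W, Z) = √(2*W) = √2*√W)
144*t(1, 1) = 144*(√2*√1) = 144*(√2*1) = 144*√2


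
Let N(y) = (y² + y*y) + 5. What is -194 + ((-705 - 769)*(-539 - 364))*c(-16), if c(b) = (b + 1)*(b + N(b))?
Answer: -10002630524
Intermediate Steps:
N(y) = 5 + 2*y² (N(y) = (y² + y²) + 5 = 2*y² + 5 = 5 + 2*y²)
c(b) = (1 + b)*(5 + b + 2*b²) (c(b) = (b + 1)*(b + (5 + 2*b²)) = (1 + b)*(5 + b + 2*b²))
-194 + ((-705 - 769)*(-539 - 364))*c(-16) = -194 + ((-705 - 769)*(-539 - 364))*(5 + 2*(-16)³ + 3*(-16)² + 6*(-16)) = -194 + (-1474*(-903))*(5 + 2*(-4096) + 3*256 - 96) = -194 + 1331022*(5 - 8192 + 768 - 96) = -194 + 1331022*(-7515) = -194 - 10002630330 = -10002630524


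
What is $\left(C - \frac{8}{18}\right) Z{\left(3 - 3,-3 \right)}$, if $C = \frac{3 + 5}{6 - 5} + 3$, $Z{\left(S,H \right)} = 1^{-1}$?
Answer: $\frac{95}{9} \approx 10.556$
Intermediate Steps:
$Z{\left(S,H \right)} = 1$
$C = 11$ ($C = \frac{8}{1} + 3 = 8 \cdot 1 + 3 = 8 + 3 = 11$)
$\left(C - \frac{8}{18}\right) Z{\left(3 - 3,-3 \right)} = \left(11 - \frac{8}{18}\right) 1 = \left(11 - \frac{4}{9}\right) 1 = \frac{95}{9} \cdot 1 = \frac{95}{9}$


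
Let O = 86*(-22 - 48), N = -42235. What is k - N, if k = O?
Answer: 36215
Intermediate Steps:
O = -6020 (O = 86*(-70) = -6020)
k = -6020
k - N = -6020 - 1*(-42235) = -6020 + 42235 = 36215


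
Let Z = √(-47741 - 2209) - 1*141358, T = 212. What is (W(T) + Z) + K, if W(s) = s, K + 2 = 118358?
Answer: -22790 + 15*I*√222 ≈ -22790.0 + 223.49*I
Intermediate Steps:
K = 118356 (K = -2 + 118358 = 118356)
Z = -141358 + 15*I*√222 (Z = √(-49950) - 141358 = 15*I*√222 - 141358 = -141358 + 15*I*√222 ≈ -1.4136e+5 + 223.49*I)
(W(T) + Z) + K = (212 + (-141358 + 15*I*√222)) + 118356 = (-141146 + 15*I*√222) + 118356 = -22790 + 15*I*√222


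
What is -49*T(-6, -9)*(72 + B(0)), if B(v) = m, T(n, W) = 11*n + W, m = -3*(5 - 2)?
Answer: 231525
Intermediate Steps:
m = -9 (m = -3*3 = -9)
T(n, W) = W + 11*n
B(v) = -9
-49*T(-6, -9)*(72 + B(0)) = -49*(-9 + 11*(-6))*(72 - 9) = -49*(-9 - 66)*63 = -(-3675)*63 = -49*(-4725) = 231525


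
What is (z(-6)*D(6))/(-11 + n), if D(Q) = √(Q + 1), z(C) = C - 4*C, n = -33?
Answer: -9*√7/22 ≈ -1.0824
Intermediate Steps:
z(C) = -3*C
D(Q) = √(1 + Q)
(z(-6)*D(6))/(-11 + n) = ((-3*(-6))*√(1 + 6))/(-11 - 33) = (18*√7)/(-44) = (18*√7)*(-1/44) = -9*√7/22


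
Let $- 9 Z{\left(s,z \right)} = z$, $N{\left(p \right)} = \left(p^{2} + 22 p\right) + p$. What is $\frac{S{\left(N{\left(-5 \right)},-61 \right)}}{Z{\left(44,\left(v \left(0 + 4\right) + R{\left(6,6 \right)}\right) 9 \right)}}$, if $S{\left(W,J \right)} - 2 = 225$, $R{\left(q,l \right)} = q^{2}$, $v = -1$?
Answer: $- \frac{227}{32} \approx -7.0938$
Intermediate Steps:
$N{\left(p \right)} = p^{2} + 23 p$
$S{\left(W,J \right)} = 227$ ($S{\left(W,J \right)} = 2 + 225 = 227$)
$Z{\left(s,z \right)} = - \frac{z}{9}$
$\frac{S{\left(N{\left(-5 \right)},-61 \right)}}{Z{\left(44,\left(v \left(0 + 4\right) + R{\left(6,6 \right)}\right) 9 \right)}} = \frac{227}{\left(- \frac{1}{9}\right) \left(- (0 + 4) + 6^{2}\right) 9} = \frac{227}{\left(- \frac{1}{9}\right) \left(\left(-1\right) 4 + 36\right) 9} = \frac{227}{\left(- \frac{1}{9}\right) \left(-4 + 36\right) 9} = \frac{227}{\left(- \frac{1}{9}\right) 32 \cdot 9} = \frac{227}{\left(- \frac{1}{9}\right) 288} = \frac{227}{-32} = 227 \left(- \frac{1}{32}\right) = - \frac{227}{32}$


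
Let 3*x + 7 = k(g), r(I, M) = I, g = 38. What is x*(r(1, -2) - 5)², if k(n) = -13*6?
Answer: -1360/3 ≈ -453.33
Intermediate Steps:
k(n) = -78
x = -85/3 (x = -7/3 + (⅓)*(-78) = -7/3 - 26 = -85/3 ≈ -28.333)
x*(r(1, -2) - 5)² = -85*(1 - 5)²/3 = -85/3*(-4)² = -85/3*16 = -1360/3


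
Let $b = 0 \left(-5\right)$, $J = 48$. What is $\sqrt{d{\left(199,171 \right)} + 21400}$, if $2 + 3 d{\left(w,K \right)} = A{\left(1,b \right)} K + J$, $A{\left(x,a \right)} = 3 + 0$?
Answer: $\frac{\sqrt{194277}}{3} \approx 146.92$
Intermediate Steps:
$b = 0$
$A{\left(x,a \right)} = 3$
$d{\left(w,K \right)} = \frac{46}{3} + K$ ($d{\left(w,K \right)} = - \frac{2}{3} + \frac{3 K + 48}{3} = - \frac{2}{3} + \frac{48 + 3 K}{3} = - \frac{2}{3} + \left(16 + K\right) = \frac{46}{3} + K$)
$\sqrt{d{\left(199,171 \right)} + 21400} = \sqrt{\left(\frac{46}{3} + 171\right) + 21400} = \sqrt{\frac{559}{3} + 21400} = \sqrt{\frac{64759}{3}} = \frac{\sqrt{194277}}{3}$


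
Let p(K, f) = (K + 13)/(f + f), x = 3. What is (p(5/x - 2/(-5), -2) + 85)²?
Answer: 5938969/900 ≈ 6598.9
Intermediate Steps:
p(K, f) = (13 + K)/(2*f) (p(K, f) = (13 + K)/((2*f)) = (13 + K)*(1/(2*f)) = (13 + K)/(2*f))
(p(5/x - 2/(-5), -2) + 85)² = ((½)*(13 + (5/3 - 2/(-5)))/(-2) + 85)² = ((½)*(-½)*(13 + (5*(⅓) - 2*(-⅕))) + 85)² = ((½)*(-½)*(13 + (5/3 + ⅖)) + 85)² = ((½)*(-½)*(13 + 31/15) + 85)² = ((½)*(-½)*(226/15) + 85)² = (-113/30 + 85)² = (2437/30)² = 5938969/900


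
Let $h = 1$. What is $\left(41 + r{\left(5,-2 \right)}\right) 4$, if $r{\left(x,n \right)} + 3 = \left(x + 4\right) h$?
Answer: $188$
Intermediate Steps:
$r{\left(x,n \right)} = 1 + x$ ($r{\left(x,n \right)} = -3 + \left(x + 4\right) 1 = -3 + \left(4 + x\right) 1 = -3 + \left(4 + x\right) = 1 + x$)
$\left(41 + r{\left(5,-2 \right)}\right) 4 = \left(41 + \left(1 + 5\right)\right) 4 = \left(41 + 6\right) 4 = 47 \cdot 4 = 188$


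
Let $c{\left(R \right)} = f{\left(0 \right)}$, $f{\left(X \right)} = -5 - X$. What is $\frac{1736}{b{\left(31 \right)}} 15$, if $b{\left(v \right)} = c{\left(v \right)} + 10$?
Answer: $5208$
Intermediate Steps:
$c{\left(R \right)} = -5$ ($c{\left(R \right)} = -5 - 0 = -5 + 0 = -5$)
$b{\left(v \right)} = 5$ ($b{\left(v \right)} = -5 + 10 = 5$)
$\frac{1736}{b{\left(31 \right)}} 15 = \frac{1736}{5} \cdot 15 = 5208$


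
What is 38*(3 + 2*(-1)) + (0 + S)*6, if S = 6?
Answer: 74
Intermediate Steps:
38*(3 + 2*(-1)) + (0 + S)*6 = 38*(3 + 2*(-1)) + (0 + 6)*6 = 38*(3 - 2) + 6*6 = 38*1 + 36 = 38 + 36 = 74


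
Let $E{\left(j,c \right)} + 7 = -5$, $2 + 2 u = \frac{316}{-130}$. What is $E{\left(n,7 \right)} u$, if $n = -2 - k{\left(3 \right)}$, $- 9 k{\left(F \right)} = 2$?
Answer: $\frac{1728}{65} \approx 26.585$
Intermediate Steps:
$u = - \frac{144}{65}$ ($u = -1 + \frac{316 \frac{1}{-130}}{2} = -1 + \frac{316 \left(- \frac{1}{130}\right)}{2} = -1 + \frac{1}{2} \left(- \frac{158}{65}\right) = -1 - \frac{79}{65} = - \frac{144}{65} \approx -2.2154$)
$k{\left(F \right)} = - \frac{2}{9}$ ($k{\left(F \right)} = \left(- \frac{1}{9}\right) 2 = - \frac{2}{9}$)
$n = - \frac{16}{9}$ ($n = -2 - - \frac{2}{9} = -2 + \frac{2}{9} = - \frac{16}{9} \approx -1.7778$)
$E{\left(j,c \right)} = -12$ ($E{\left(j,c \right)} = -7 - 5 = -12$)
$E{\left(n,7 \right)} u = \left(-12\right) \left(- \frac{144}{65}\right) = \frac{1728}{65}$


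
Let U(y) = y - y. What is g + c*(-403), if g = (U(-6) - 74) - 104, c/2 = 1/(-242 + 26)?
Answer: -18821/108 ≈ -174.27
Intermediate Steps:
U(y) = 0
c = -1/108 (c = 2/(-242 + 26) = 2/(-216) = 2*(-1/216) = -1/108 ≈ -0.0092593)
g = -178 (g = (0 - 74) - 104 = -74 - 104 = -178)
g + c*(-403) = -178 - 1/108*(-403) = -178 + 403/108 = -18821/108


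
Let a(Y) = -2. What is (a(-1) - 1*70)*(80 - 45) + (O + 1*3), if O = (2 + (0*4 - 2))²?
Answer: -2517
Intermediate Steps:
O = 0 (O = (2 + (0 - 2))² = (2 - 2)² = 0² = 0)
(a(-1) - 1*70)*(80 - 45) + (O + 1*3) = (-2 - 1*70)*(80 - 45) + (0 + 1*3) = (-2 - 70)*35 + (0 + 3) = -72*35 + 3 = -2520 + 3 = -2517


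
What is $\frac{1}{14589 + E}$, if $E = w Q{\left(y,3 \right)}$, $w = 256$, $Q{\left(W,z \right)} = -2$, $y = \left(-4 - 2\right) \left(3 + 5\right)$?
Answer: $\frac{1}{14077} \approx 7.1038 \cdot 10^{-5}$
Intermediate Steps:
$y = -48$ ($y = \left(-6\right) 8 = -48$)
$E = -512$ ($E = 256 \left(-2\right) = -512$)
$\frac{1}{14589 + E} = \frac{1}{14589 - 512} = \frac{1}{14077}$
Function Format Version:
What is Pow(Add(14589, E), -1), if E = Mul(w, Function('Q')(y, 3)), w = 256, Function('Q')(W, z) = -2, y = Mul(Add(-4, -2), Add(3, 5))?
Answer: Rational(1, 14077) ≈ 7.1038e-5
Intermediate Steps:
y = -48 (y = Mul(-6, 8) = -48)
E = -512 (E = Mul(256, -2) = -512)
Pow(Add(14589, E), -1) = Pow(Add(14589, -512), -1) = Pow(14077, -1) = Rational(1, 14077)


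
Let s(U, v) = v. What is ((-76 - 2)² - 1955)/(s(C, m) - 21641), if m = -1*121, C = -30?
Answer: -4129/21762 ≈ -0.18973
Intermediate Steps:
m = -121
((-76 - 2)² - 1955)/(s(C, m) - 21641) = ((-76 - 2)² - 1955)/(-121 - 21641) = ((-78)² - 1955)/(-21762) = (6084 - 1955)*(-1/21762) = 4129*(-1/21762) = -4129/21762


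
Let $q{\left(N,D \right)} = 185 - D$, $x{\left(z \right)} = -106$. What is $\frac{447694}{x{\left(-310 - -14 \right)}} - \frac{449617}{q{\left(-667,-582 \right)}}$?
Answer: $- \frac{195520350}{40651} \approx -4809.7$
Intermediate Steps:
$\frac{447694}{x{\left(-310 - -14 \right)}} - \frac{449617}{q{\left(-667,-582 \right)}} = \frac{447694}{-106} - \frac{449617}{185 - -582} = 447694 \left(- \frac{1}{106}\right) - \frac{449617}{185 + 582} = - \frac{223847}{53} - \frac{449617}{767} = - \frac{195520350}{40651}$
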